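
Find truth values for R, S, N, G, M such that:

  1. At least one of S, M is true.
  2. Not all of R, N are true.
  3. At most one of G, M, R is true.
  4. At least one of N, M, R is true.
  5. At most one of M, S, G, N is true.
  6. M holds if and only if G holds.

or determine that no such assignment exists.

R: True; S: True; N: False; G: False; M: False

  (1) {S, M}: 1 true — at least one ✓
  (2) {R, N}: 1/2 true — not all ✓
  (3) {G, M, R}: 1 true — at most one ✓
  (4) {N, M, R}: 1 true — at least one ✓
  (5) {M, S, G, N}: 1 true — at most one ✓
  (6) M=F, G=F — same ✓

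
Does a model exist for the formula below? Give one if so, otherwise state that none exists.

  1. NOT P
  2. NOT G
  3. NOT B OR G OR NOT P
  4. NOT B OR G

Unit clause (NOT P) forces P = False.
Unit clause (NOT G) forces G = False.
In (NOT B OR G) only NOT B is left, so B = False.
Check each clause:
  (NOT P): NOT P holds.
  (NOT G): NOT G holds.
  (NOT B OR G OR NOT P): NOT B holds.
  (NOT B OR G): NOT B holds.
All clauses satisfied.

P = False, G = False, B = False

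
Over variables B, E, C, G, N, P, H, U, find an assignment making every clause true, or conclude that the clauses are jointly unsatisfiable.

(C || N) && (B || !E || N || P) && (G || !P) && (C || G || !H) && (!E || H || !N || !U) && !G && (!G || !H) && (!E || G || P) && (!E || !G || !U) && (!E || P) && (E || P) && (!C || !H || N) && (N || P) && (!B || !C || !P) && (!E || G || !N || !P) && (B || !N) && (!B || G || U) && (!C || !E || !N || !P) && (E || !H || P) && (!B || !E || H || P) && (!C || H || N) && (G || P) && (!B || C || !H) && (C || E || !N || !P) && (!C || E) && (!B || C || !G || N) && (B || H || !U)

The formula is unsatisfiable.

Case G = True:
  Clause (!G) is falsified — contradiction.
Case G = False:
  (G || !P) forces P = False.
  Clause (G || P) is falsified — contradiction.
Both cases fail, so the formula is unsatisfiable.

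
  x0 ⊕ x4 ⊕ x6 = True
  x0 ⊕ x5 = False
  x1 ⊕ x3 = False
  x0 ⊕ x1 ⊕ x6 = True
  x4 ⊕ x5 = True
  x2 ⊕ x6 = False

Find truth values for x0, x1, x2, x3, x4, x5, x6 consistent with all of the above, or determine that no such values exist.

x0=T, x1=F, x2=F, x3=F, x4=F, x5=T, x6=F

x0 ⊕ x4 ⊕ x6 = T ⊕ F ⊕ F = True ✓
x0 ⊕ x5 = T ⊕ T = False ✓
x1 ⊕ x3 = F ⊕ F = False ✓
x0 ⊕ x1 ⊕ x6 = T ⊕ F ⊕ F = True ✓
x4 ⊕ x5 = F ⊕ T = True ✓
x2 ⊕ x6 = F ⊕ F = False ✓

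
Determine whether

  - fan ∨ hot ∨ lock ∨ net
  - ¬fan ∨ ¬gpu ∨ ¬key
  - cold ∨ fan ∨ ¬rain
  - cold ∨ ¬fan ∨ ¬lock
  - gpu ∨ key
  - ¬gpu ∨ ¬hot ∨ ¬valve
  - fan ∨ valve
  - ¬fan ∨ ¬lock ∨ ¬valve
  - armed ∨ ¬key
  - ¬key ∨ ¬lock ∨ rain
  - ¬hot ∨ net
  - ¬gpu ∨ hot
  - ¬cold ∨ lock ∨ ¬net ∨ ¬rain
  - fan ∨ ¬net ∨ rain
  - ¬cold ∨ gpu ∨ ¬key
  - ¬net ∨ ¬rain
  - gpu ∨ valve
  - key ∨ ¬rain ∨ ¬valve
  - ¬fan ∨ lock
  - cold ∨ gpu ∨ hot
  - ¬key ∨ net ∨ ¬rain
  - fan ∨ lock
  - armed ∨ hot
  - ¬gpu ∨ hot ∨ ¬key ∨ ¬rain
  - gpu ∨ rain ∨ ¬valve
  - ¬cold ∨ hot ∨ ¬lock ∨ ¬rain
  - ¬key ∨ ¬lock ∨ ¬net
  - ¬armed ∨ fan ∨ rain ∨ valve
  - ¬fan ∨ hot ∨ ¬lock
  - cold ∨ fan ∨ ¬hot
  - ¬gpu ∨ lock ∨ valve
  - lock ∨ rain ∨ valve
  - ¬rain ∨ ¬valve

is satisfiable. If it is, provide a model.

Set key = False.
  then (gpu ∨ key) forces gpu = True.
  then (¬gpu ∨ hot) forces hot = True.
  then (¬gpu ∨ ¬hot ∨ ¬valve) forces valve = False.
  then (fan ∨ valve) forces fan = True.
  then (¬hot ∨ net) forces net = True.
  then (¬net ∨ ¬rain) forces rain = False.
  then (¬fan ∨ lock) forces lock = True.
  then (cold ∨ ¬fan ∨ ¬lock) forces cold = True.
Set armed = False.
All clauses satisfied.

key = False, fan = True, gpu = True, rain = False, hot = True, lock = True, valve = False, cold = True, net = True, armed = False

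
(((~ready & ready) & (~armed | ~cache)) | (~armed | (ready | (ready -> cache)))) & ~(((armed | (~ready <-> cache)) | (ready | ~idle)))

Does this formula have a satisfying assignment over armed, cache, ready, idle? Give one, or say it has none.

armed = False, cache = False, ready = False, idle = True

  ((~ready & ready) & (~armed | ~cache)) | (~armed | (ready | (ready -> cache))) = True
    (~ready & ready) & (~armed | ~cache) = False
      ~ready & ready = False
        ~ready = True
      ~armed | ~cache = True
        ~armed = True
        ~cache = True
    ~armed | (ready | (ready -> cache)) = True
      ~armed = True
      ready | (ready -> cache) = True
        ready -> cache = True
  ~(((armed | (~ready <-> cache)) | (ready | ~idle))) = True
    (armed | (~ready <-> cache)) | (ready | ~idle) = False
      armed | (~ready <-> cache) = False
        ~ready <-> cache = False
          ~ready = True
      ready | ~idle = False
        ~idle = False
Both conjuncts True, so the formula holds.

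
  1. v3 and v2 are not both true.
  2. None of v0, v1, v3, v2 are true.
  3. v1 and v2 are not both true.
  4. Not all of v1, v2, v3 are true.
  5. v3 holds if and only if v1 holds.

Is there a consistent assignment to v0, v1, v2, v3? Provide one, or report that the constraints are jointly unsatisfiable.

v0 = False, v1 = False, v2 = False, v3 = False

  (1) v3=F, v2=F — not both ✓
  (2) {v0, v1, v3, v2}: 0 true — none ✓
  (3) v1=F, v2=F — not both ✓
  (4) {v1, v2, v3}: 0/3 true — not all ✓
  (5) v3=F, v1=F — same ✓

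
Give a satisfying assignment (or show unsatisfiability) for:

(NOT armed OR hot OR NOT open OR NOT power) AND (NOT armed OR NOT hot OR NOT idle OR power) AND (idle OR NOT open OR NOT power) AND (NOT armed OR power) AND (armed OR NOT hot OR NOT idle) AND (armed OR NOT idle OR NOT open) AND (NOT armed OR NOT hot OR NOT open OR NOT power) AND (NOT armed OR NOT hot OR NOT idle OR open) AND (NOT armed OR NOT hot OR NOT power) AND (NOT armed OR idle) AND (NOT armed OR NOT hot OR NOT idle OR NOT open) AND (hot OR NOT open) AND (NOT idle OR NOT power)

Try armed = True:
  (NOT armed OR power) forces power = True.
  (NOT armed OR NOT hot OR NOT power) forces hot = False.
  (NOT armed OR hot OR NOT open OR NOT power) forces open = False.
  (NOT armed OR idle) forces idle = True.
  clause (NOT idle OR NOT power) is falsified — backtrack.
So armed = False.
Set open = False.
Set hot = True.
  then (armed OR NOT hot OR NOT idle) forces idle = False.
Set power = True.
All clauses satisfied.

armed: False, open: False, hot: True, power: True, idle: False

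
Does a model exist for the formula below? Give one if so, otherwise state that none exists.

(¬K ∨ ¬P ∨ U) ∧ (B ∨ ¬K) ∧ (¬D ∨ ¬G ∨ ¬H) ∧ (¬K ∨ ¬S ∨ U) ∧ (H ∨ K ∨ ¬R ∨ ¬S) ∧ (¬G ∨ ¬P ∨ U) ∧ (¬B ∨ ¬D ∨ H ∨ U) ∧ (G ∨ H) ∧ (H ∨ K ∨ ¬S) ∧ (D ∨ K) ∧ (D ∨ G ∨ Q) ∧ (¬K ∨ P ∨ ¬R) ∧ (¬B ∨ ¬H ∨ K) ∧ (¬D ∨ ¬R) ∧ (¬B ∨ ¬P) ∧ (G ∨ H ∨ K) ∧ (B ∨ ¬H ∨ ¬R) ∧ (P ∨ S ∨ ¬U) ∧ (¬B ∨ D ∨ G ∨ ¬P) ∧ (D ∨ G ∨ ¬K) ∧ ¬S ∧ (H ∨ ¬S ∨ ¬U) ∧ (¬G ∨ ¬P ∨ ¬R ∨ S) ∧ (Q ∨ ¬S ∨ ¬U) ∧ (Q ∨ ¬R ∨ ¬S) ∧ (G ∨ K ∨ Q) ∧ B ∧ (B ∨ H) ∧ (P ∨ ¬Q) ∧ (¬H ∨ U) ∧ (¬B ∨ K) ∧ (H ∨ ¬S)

K=T, D=F, P=F, B=T, Q=F, U=F, H=F, G=T, R=F, S=F

Unit clause (¬S) forces S = False.
Unit clause (B) forces B = True.
In (¬B ∨ K) only K is left, so K = True.
In (¬B ∨ ¬P) only ¬P is left, so P = False.
In (P ∨ S ∨ ¬U) only ¬U is left, so U = False.
In (P ∨ ¬Q) only ¬Q is left, so Q = False.
In (¬H ∨ U) only ¬H is left, so H = False.
In (¬B ∨ ¬D ∨ H ∨ U) only ¬D is left, so D = False.
In (G ∨ H) only G is left, so G = True.
In (¬K ∨ P ∨ ¬R) only ¬R is left, so R = False.
All clauses satisfied.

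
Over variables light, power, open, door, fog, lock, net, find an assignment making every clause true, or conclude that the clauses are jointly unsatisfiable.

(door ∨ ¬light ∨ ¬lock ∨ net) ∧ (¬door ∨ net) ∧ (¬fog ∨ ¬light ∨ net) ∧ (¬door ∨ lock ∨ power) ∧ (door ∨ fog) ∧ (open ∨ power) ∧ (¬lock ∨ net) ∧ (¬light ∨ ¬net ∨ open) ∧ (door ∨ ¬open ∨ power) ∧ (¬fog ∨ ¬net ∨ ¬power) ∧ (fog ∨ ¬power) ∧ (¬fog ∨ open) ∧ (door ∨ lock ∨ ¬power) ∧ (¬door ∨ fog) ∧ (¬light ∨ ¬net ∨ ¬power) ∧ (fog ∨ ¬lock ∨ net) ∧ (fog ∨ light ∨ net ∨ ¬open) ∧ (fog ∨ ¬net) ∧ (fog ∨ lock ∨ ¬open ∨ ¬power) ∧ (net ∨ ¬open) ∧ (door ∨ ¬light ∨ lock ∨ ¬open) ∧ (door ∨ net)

light=T; power=F; open=T; door=T; fog=T; lock=T; net=T

Set light = True.
Set power = False.
  then (open ∨ power) forces open = True.
  then (door ∨ ¬open ∨ power) forces door = True.
  then (¬door ∨ fog) forces fog = True.
  then (net ∨ ¬open) forces net = True.
  then (¬door ∨ lock ∨ power) forces lock = True.
All clauses satisfied.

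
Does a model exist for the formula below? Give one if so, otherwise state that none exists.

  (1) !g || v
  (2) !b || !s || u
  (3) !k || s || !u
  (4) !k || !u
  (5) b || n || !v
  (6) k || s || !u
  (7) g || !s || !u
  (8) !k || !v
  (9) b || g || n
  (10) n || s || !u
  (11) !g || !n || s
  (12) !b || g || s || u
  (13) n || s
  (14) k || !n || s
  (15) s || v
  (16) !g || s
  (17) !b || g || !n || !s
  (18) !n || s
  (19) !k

b=T, u=T, v=T, k=F, n=F, s=T, g=T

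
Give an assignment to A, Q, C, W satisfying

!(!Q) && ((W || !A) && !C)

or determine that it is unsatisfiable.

A: True, Q: True, C: False, W: True

  !(!Q) = True
    !Q = False
  (W || !A) && !C = True
    W || !A = True
      !A = False
    !C = True
Both conjuncts True, so the formula holds.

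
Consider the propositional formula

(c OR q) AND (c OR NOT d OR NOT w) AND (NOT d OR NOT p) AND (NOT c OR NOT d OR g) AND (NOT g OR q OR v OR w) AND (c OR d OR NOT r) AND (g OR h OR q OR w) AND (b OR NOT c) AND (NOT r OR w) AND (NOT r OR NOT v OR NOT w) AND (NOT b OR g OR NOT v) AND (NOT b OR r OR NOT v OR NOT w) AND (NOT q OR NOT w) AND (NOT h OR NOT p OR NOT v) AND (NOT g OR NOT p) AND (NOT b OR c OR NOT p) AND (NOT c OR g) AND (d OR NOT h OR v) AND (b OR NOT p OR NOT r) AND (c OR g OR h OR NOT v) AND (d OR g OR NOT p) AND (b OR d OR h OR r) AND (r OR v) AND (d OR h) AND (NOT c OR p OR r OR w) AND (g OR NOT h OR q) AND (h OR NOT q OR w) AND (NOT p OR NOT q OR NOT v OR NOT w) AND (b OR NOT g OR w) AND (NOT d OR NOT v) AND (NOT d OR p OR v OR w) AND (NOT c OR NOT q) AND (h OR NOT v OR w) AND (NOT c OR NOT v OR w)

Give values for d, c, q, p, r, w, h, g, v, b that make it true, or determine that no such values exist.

d = False, c = False, q = True, p = False, r = False, w = False, h = True, g = False, v = True, b = False

Set d = False.
  then (d OR h) forces h = True.
  then (d OR NOT h OR v) forces v = True.
  then (NOT h OR NOT p OR NOT v) forces p = False.
Set c = False.
  then (c OR q) forces q = True.
  then (c OR d OR NOT r) forces r = False.
  then (NOT q OR NOT w) forces w = False.
Set g = False.
  then (NOT b OR g OR NOT v) forces b = False.
All clauses satisfied.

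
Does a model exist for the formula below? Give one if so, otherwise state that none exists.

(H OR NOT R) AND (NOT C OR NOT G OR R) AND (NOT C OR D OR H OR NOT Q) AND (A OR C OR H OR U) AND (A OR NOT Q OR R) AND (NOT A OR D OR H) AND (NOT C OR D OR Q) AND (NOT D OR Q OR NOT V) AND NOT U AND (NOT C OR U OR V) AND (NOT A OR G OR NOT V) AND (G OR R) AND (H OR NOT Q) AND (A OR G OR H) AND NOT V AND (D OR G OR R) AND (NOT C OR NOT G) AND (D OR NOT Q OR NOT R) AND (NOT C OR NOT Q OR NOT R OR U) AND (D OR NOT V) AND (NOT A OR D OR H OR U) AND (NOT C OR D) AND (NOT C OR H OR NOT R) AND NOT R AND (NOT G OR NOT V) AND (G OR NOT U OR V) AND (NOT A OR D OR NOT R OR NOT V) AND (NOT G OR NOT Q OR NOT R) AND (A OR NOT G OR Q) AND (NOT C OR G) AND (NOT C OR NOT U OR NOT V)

D = False, C = False, H = True, U = False, V = False, R = False, A = True, G = True, Q = False

Unit clause (NOT U) forces U = False.
Unit clause (NOT V) forces V = False.
Unit clause (NOT R) forces R = False.
In (NOT C OR U OR V) only NOT C is left, so C = False.
In (G OR R) only G is left, so G = True.
Set D = False.
Try H = False:
  (A OR C OR H OR U) forces A = True.
  clause (NOT A OR D OR H) is falsified — backtrack.
So H = True.
Set A = True.
Set Q = False.
All clauses satisfied.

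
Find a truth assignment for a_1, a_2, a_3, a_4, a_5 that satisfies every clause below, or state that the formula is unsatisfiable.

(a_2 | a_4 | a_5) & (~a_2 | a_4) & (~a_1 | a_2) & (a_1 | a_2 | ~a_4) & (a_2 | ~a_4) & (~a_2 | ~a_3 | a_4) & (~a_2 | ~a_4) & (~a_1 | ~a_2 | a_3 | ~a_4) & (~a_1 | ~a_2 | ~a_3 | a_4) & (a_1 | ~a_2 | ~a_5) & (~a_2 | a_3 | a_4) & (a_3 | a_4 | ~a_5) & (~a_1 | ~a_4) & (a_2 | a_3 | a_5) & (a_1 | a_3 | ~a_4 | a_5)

Try a_1 = True:
  (~a_1 | a_2) forces a_2 = True.
  (~a_2 | a_4) forces a_4 = True.
  clause (~a_2 | ~a_4) is falsified — backtrack.
So a_1 = False.
Set a_2 = False.
  then (a_1 | a_2 | ~a_4) forces a_4 = False.
  then (a_2 | a_4 | a_5) forces a_5 = True.
  then (a_3 | a_4 | ~a_5) forces a_3 = True.
All clauses satisfied.

a_1 = False, a_2 = False, a_3 = True, a_4 = False, a_5 = True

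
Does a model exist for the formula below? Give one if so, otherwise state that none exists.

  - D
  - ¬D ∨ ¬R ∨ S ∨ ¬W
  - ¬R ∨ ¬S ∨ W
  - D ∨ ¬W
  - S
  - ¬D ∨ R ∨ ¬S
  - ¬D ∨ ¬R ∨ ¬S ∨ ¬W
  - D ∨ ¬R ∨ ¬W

Case S = True:
  (D) forces D = True.
  (¬D ∨ R ∨ ¬S) forces R = True.
  (¬R ∨ ¬S ∨ W) forces W = True.
  Clause (¬D ∨ ¬R ∨ ¬S ∨ ¬W) is falsified — contradiction.
Case S = False:
  Clause (S) is falsified — contradiction.
Both cases fail, so the formula is unsatisfiable.

No satisfying assignment exists.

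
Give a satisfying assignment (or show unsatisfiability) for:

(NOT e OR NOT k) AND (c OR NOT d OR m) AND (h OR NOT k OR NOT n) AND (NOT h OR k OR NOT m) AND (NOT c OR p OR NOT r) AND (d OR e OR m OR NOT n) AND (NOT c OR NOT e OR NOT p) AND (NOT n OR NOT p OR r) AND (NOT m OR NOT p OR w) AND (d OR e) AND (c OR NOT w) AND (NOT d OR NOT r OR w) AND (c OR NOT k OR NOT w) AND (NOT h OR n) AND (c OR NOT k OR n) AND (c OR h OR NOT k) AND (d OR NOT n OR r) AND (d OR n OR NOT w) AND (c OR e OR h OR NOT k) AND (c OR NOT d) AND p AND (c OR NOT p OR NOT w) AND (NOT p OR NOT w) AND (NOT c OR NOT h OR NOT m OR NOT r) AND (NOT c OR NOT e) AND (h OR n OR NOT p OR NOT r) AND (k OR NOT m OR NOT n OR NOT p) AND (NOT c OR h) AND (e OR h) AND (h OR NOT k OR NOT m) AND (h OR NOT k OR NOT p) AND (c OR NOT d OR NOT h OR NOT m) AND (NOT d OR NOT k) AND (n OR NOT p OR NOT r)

n=T, m=F, e=T, r=T, w=F, h=T, d=F, c=F, k=F, p=T

Unit clause (p) forces p = True.
In (NOT p OR NOT w) only NOT w is left, so w = False.
In (NOT m OR NOT p OR w) only NOT m is left, so m = False.
Set n = True.
  then (NOT n OR NOT p OR r) forces r = True.
  then (NOT d OR NOT r OR w) forces d = False.
  then (d OR e OR m OR NOT n) forces e = True.
  then (NOT c OR NOT e OR NOT p) forces c = False.
  then (NOT e OR NOT k) forces k = False.
Set h = True.
All clauses satisfied.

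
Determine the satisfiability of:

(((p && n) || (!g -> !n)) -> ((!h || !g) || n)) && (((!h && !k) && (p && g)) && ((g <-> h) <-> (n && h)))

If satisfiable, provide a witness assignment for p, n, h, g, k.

p = True, n = False, h = False, g = True, k = False

  ((p && n) || (!g -> !n)) -> ((!h || !g) || n) = True
    (p && n) || (!g -> !n) = True
      p && n = False
      !g -> !n = True
        !g = False
        !n = True
    (!h || !g) || n = True
      !h || !g = True
        !h = True
        !g = False
  ((!h && !k) && (p && g)) && ((g <-> h) <-> (n && h)) = True
    (!h && !k) && (p && g) = True
      !h && !k = True
        !h = True
        !k = True
      p && g = True
    (g <-> h) <-> (n && h) = True
      g <-> h = False
      n && h = False
Both conjuncts True, so the formula holds.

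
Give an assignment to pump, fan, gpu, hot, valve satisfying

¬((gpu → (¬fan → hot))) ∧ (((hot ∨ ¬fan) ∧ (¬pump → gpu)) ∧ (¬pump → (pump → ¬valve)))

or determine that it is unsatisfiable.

pump = True, fan = False, gpu = True, hot = False, valve = False

  ¬((gpu → (¬fan → hot))) = True
    gpu → (¬fan → hot) = False
      ¬fan → hot = False
        ¬fan = True
  ((hot ∨ ¬fan) ∧ (¬pump → gpu)) ∧ (¬pump → (pump → ¬valve)) = True
    (hot ∨ ¬fan) ∧ (¬pump → gpu) = True
      hot ∨ ¬fan = True
        ¬fan = True
      ¬pump → gpu = True
        ¬pump = False
    ¬pump → (pump → ¬valve) = True
      ¬pump = False
      pump → ¬valve = True
        ¬valve = True
Both conjuncts True, so the formula holds.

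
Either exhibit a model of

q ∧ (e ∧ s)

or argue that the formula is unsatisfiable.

e = True, q = True, s = True

  e ∧ s = True
Both conjuncts True, so the formula holds.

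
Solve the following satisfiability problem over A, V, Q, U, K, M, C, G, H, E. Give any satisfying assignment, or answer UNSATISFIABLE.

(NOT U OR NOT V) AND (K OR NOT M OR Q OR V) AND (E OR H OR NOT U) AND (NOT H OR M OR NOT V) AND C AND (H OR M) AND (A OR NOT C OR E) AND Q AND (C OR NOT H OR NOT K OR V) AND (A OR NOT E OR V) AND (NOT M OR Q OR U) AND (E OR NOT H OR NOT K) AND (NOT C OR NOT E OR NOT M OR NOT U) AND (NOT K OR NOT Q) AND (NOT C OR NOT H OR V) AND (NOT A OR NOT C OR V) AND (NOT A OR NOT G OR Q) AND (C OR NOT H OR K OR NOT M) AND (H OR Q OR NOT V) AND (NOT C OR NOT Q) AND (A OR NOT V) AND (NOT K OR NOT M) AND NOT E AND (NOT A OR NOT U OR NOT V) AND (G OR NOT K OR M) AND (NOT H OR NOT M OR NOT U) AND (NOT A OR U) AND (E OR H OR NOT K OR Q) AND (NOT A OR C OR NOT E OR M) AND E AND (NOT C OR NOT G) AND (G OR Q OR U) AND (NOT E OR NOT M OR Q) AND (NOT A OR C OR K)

Case E = True:
  Clause (NOT E) is falsified — contradiction.
Case E = False:
  Clause (E) is falsified — contradiction.
Both cases fail, so the formula is unsatisfiable.

Unsatisfiable — no assignment works.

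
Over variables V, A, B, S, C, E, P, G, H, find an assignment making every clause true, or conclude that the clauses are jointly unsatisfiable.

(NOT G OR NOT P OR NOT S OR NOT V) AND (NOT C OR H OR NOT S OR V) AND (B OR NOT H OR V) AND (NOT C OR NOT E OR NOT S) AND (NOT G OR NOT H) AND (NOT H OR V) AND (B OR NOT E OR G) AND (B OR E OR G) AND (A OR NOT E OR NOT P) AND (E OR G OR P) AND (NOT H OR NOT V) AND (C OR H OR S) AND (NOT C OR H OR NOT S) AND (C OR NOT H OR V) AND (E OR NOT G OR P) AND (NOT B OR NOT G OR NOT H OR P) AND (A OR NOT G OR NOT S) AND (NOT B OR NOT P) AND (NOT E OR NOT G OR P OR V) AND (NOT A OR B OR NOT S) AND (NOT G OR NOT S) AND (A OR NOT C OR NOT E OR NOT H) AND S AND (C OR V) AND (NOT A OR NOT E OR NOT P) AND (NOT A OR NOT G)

V=T, A=F, B=T, S=T, C=F, E=T, P=F, G=F, H=F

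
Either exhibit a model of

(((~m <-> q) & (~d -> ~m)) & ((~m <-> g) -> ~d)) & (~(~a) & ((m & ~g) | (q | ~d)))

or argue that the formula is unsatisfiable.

m=F, q=T, a=T, d=T, g=F

  ((~m <-> q) & (~d -> ~m)) & ((~m <-> g) -> ~d) = True
    (~m <-> q) & (~d -> ~m) = True
      ~m <-> q = True
        ~m = True
      ~d -> ~m = True
        ~d = False
        ~m = True
    (~m <-> g) -> ~d = True
      ~m <-> g = False
        ~m = True
      ~d = False
  ~(~a) & ((m & ~g) | (q | ~d)) = True
    ~(~a) = True
      ~a = False
    (m & ~g) | (q | ~d) = True
      m & ~g = False
        ~g = True
      q | ~d = True
        ~d = False
Both conjuncts True, so the formula holds.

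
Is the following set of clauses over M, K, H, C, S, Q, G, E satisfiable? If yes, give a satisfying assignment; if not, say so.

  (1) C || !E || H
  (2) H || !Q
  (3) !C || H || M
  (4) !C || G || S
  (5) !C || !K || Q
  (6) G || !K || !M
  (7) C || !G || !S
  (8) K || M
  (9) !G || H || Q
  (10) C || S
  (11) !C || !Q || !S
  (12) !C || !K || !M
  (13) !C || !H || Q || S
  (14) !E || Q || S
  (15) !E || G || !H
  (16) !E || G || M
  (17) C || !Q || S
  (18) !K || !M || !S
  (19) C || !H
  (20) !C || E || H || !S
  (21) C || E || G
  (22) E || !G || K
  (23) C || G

M = True, K = False, H = True, C = True, S = False, Q = True, G = True, E = True

Set M = True.
Try K = True:
  (G || !K || !M) forces G = True.
  (!C || !K || !M) forces C = False.
  (C || !G || !S) forces S = False.
  clause (C || S) is falsified — backtrack.
So K = False.
Set H = True.
  then (C || !H) forces C = True.
Set S = False.
  then (!C || G || S) forces G = True.
  then (!C || !H || Q || S) forces Q = True.
  then (E || !G || K) forces E = True.
All clauses satisfied.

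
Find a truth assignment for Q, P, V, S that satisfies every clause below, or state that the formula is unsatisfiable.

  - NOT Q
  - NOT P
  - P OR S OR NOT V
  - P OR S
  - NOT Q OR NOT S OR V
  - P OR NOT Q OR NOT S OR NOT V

Q=F; P=F; V=F; S=T

Unit clause (NOT Q) forces Q = False.
Unit clause (NOT P) forces P = False.
In (P OR S) only S is left, so S = True.
Set V = False.
Check each clause:
  (NOT Q): NOT Q holds.
  (NOT P): NOT P holds.
  (P OR S OR NOT V): S holds.
  (P OR S): S holds.
  (NOT Q OR NOT S OR V): NOT Q holds.
  (P OR NOT Q OR NOT S OR NOT V): NOT Q holds.
All clauses satisfied.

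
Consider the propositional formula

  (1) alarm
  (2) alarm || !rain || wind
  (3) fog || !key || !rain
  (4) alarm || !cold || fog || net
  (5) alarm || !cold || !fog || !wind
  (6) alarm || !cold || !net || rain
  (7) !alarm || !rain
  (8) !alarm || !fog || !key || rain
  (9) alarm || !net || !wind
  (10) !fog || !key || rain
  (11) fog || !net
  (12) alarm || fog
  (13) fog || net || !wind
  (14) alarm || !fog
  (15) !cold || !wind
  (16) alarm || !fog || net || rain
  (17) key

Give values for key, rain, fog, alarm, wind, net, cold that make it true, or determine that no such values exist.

key: True, rain: False, fog: False, alarm: True, wind: False, net: False, cold: True

Unit clause (alarm) forces alarm = True.
In (!alarm || !rain) only !rain is left, so rain = False.
Unit clause (key) forces key = True.
In (!alarm || !fog || !key || rain) only !fog is left, so fog = False.
In (fog || !net) only !net is left, so net = False.
In (fog || net || !wind) only !wind is left, so wind = False.
Set cold = True.
All clauses satisfied.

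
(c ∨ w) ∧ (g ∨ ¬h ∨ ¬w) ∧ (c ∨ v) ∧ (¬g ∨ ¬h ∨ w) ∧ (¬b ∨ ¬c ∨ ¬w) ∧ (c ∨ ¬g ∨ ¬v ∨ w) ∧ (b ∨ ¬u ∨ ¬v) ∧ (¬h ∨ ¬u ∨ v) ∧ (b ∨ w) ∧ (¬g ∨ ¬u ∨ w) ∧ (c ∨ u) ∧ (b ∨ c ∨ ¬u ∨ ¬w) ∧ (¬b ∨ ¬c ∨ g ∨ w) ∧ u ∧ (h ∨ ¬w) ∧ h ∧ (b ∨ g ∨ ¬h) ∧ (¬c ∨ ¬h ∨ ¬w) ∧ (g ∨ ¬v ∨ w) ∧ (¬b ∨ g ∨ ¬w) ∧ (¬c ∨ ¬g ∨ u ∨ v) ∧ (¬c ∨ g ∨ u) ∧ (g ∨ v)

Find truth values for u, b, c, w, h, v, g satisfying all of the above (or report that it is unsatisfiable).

u = True, b = True, c = False, w = True, h = True, v = True, g = True

Unit clause (u) forces u = True.
Unit clause (h) forces h = True.
In (¬h ∨ ¬u ∨ v) only v is left, so v = True.
In (b ∨ ¬u ∨ ¬v) only b is left, so b = True.
Try c = True:
  (¬b ∨ ¬c ∨ ¬w) forces w = False.
  (¬g ∨ ¬h ∨ w) forces g = False.
  clause (¬b ∨ ¬c ∨ g ∨ w) is falsified — backtrack.
So c = False.
  then (c ∨ w) forces w = True.
  then (g ∨ ¬h ∨ ¬w) forces g = True.
All clauses satisfied.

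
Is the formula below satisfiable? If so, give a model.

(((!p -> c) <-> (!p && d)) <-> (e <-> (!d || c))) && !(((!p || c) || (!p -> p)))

The formula is unsatisfiable.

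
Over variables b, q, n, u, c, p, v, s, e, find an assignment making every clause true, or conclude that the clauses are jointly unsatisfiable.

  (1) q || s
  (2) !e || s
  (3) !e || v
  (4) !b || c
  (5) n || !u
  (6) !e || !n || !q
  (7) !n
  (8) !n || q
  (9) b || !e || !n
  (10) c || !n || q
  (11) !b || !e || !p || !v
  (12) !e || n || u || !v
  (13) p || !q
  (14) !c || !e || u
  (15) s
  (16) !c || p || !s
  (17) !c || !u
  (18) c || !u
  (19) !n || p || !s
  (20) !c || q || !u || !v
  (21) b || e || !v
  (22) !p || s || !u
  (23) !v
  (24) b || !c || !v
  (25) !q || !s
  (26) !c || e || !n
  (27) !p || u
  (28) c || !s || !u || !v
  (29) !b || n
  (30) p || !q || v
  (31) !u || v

b: False, q: False, n: False, u: False, c: False, p: False, v: False, s: True, e: False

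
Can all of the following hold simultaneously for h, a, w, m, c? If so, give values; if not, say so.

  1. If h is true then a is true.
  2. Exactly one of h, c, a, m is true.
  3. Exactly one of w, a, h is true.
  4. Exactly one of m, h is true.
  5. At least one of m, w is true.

h: False, a: False, w: True, m: True, c: False

  (1) h=F ⇒ a: vacuous ✓
  (2) {h, c, a, m}: 1 true — exactly one ✓
  (3) {w, a, h}: 1 true — exactly one ✓
  (4) {m, h}: 1 true — exactly one ✓
  (5) {m, w}: 2 true — at least one ✓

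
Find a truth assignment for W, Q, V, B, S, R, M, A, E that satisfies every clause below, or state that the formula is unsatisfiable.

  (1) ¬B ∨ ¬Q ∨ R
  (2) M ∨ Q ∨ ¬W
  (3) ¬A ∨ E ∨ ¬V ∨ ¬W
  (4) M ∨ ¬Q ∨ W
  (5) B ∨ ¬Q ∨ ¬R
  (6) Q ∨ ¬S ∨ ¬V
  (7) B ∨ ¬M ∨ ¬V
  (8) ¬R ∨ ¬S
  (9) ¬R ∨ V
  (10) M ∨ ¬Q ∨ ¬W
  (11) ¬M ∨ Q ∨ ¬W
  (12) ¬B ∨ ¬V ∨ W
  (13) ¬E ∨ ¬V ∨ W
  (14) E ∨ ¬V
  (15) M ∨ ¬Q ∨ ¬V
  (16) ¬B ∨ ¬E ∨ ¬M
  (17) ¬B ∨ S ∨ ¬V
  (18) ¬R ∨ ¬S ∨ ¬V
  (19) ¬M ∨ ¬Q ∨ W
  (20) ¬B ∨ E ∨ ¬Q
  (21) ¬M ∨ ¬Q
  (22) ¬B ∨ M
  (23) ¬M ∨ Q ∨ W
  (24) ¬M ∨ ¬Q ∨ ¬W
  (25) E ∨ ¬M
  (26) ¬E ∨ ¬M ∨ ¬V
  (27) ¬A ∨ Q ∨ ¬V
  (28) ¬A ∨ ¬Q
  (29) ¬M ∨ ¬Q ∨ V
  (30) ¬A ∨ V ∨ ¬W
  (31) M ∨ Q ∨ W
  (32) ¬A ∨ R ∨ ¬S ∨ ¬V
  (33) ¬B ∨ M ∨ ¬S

The formula is unsatisfiable.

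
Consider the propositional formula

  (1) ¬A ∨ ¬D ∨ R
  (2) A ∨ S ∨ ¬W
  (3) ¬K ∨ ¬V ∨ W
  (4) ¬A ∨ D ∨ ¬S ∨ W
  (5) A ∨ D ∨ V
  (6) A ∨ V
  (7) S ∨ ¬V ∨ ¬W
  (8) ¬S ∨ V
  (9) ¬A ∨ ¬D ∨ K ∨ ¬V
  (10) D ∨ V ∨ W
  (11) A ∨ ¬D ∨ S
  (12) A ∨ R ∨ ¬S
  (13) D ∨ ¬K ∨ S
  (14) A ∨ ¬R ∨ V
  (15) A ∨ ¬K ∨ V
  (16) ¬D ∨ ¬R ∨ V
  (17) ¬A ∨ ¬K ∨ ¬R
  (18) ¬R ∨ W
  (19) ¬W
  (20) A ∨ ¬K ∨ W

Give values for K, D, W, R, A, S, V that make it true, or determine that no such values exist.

K = False; D = False; W = False; R = False; A = True; S = False; V = True

Unit clause (¬W) forces W = False.
In (¬R ∨ W) only ¬R is left, so R = False.
Try K = True:
  (¬K ∨ ¬V ∨ W) forces V = False.
  (A ∨ V) forces A = True.
  (¬A ∨ ¬D ∨ R) forces D = False.
  clause (D ∨ V ∨ W) is falsified — backtrack.
So K = False.
Set D = False.
  then (D ∨ V ∨ W) forces V = True.
Set A = True.
  then (¬A ∨ D ∨ ¬S ∨ W) forces S = False.
All clauses satisfied.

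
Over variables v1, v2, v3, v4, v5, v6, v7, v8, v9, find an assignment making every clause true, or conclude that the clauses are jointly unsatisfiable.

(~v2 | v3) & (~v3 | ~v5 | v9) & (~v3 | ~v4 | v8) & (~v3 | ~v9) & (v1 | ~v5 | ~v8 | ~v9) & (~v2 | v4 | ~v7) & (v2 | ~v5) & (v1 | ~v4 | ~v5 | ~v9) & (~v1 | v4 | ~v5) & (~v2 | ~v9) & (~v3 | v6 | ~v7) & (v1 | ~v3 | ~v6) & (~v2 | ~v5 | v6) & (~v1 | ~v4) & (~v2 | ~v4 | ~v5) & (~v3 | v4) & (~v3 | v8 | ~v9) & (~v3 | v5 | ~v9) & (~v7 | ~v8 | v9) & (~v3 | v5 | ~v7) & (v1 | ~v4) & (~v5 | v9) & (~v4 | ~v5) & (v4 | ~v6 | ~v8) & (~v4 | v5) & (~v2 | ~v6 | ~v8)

v1=F, v2=F, v3=F, v4=F, v5=F, v6=T, v7=F, v8=F, v9=F

Set v1 = False.
  then (v1 | ~v4) forces v4 = False.
  then (~v3 | v4) forces v3 = False.
  then (~v2 | v3) forces v2 = False.
  then (v2 | ~v5) forces v5 = False.
Set v6 = True.
  then (v4 | ~v6 | ~v8) forces v8 = False.
Set v7 = False.
Set v9 = False.
All clauses satisfied.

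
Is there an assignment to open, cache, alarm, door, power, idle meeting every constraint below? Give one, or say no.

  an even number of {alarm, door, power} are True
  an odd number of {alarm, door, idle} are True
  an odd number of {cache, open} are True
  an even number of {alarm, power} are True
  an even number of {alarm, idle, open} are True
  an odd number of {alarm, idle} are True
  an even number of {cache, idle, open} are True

open = True; cache = False; alarm = False; door = False; power = False; idle = True

{alarm, door, power}: 0 true → even ✓
{alarm, door, idle}: 1 true → odd ✓
{cache, open}: 1 true → odd ✓
{alarm, power}: 0 true → even ✓
{alarm, idle, open}: 2 true → even ✓
{alarm, idle}: 1 true → odd ✓
{cache, idle, open}: 2 true → even ✓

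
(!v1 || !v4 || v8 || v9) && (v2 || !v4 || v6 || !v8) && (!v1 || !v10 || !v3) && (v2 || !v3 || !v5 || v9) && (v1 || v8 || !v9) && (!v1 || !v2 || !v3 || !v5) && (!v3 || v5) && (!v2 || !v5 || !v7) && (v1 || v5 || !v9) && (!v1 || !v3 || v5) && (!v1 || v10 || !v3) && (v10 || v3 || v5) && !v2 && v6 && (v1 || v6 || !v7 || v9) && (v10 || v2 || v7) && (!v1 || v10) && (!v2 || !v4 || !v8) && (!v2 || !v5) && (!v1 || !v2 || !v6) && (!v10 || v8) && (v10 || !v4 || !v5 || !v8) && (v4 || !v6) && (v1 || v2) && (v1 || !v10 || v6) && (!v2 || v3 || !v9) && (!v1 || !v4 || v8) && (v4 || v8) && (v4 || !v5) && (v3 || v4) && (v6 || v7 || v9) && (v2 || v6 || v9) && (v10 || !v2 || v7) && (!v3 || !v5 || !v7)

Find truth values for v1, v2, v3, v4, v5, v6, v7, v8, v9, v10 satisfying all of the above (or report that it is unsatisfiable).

v1 = True; v2 = False; v3 = False; v4 = True; v5 = False; v6 = True; v7 = True; v8 = True; v9 = False; v10 = True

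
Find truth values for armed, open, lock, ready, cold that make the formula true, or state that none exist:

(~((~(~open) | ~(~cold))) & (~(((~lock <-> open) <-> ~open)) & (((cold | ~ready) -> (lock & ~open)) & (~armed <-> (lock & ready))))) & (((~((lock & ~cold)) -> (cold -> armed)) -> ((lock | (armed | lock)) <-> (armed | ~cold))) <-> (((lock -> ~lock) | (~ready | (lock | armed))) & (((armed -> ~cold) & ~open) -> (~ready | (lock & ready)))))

Case cold = True: the conjunct ~((~(~open) | ~(~cold))) becomes ~((~(~open) | True)) = False.
Case cold = False: the formula simplifies to (~(~(~open)) & (~(((~lock <-> open) <-> ~open)) & ((~ready -> (lock & ~open)) & (~armed <-> (lock & ready))))) & ((lock | (armed | lock)) <-> (((lock -> ~lock) | (~ready | (lock | armed))) & (~open -> (~ready | (lock & ready))))).
  open = True: the conjunct ~(~(~open)) becomes ~(~False) = False.
  open = False: simplifies to (~lock & ((~ready -> lock) & (~armed <-> (lock & ready)))) & ((lock | (armed | lock)) <-> (((lock -> ~lock) | (~ready | (lock | armed))) & (~ready | (lock & ready)))).
    lock = True: the conjunct ~lock is False.
    lock = False: simplifies to (ready & armed) & (armed <-> ~ready).
      armed = True: simplifies to ready & ~ready.
        ready = True: the conjunct ~ready is False.
        ready = False: the conjunct ready is False.
      armed = False: the conjunct armed is False.
Both cases fail — unsatisfiable.

The formula is unsatisfiable.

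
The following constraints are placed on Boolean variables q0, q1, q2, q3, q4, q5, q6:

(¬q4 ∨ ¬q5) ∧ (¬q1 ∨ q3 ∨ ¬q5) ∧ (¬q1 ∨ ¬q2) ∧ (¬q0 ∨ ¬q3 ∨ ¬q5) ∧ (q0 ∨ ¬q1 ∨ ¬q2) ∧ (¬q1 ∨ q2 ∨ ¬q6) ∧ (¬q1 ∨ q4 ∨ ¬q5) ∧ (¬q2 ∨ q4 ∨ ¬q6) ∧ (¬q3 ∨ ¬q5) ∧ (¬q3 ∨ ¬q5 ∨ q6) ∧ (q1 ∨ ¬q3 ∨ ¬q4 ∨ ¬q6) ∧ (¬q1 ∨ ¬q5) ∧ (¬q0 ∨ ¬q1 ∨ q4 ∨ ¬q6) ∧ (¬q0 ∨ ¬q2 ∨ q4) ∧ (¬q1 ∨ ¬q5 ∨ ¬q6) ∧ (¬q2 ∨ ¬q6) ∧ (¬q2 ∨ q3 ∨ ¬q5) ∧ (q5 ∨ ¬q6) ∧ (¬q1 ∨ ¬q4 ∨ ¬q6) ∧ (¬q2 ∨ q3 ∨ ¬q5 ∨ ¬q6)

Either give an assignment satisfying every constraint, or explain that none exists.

q0 = False, q1 = True, q2 = False, q3 = True, q4 = False, q5 = False, q6 = False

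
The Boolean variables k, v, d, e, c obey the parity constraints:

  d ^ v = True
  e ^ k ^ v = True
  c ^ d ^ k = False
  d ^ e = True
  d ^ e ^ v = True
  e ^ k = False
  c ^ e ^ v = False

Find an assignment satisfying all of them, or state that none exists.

Unsatisfiable — no assignment works.

Adding constraints 2, 4, 5, 6 mod 2: every variable appears an even number of times on the left, so the left side is 0.
But the right sides sum to 1 (mod 2). 0 ≠ 1 — the system is inconsistent.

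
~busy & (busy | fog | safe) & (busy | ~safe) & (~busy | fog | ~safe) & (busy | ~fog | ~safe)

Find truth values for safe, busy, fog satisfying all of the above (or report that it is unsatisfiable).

Unit clause (~busy) forces busy = False.
In (busy | ~safe) only ~safe is left, so safe = False.
In (busy | fog | safe) only fog is left, so fog = True.
Check each clause:
  (~busy): ~busy holds.
  (busy | fog | safe): fog holds.
  (busy | ~safe): ~safe holds.
  (~busy | fog | ~safe): ~busy holds.
  (busy | ~fog | ~safe): ~safe holds.
All clauses satisfied.

safe=F; busy=F; fog=T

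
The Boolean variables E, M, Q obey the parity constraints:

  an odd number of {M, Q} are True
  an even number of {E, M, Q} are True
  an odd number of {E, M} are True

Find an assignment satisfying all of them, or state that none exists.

E = True, M = False, Q = True

{M, Q}: 1 true → odd ✓
{E, M, Q}: 2 true → even ✓
{E, M}: 1 true → odd ✓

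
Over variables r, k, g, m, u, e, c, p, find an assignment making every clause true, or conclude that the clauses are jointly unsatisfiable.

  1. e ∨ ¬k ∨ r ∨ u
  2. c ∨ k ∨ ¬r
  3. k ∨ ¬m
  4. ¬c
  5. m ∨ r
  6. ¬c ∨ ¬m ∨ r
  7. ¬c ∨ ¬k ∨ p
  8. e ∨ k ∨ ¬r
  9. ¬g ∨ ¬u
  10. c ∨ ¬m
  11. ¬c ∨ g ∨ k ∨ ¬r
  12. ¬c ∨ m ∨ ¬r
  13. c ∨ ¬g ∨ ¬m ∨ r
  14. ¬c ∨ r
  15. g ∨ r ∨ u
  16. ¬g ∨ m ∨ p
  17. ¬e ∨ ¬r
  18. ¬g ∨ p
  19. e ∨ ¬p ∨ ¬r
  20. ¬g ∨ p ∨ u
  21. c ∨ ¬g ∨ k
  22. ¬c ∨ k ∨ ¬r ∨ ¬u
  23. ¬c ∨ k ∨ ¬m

Unit clause (¬c) forces c = False.
In (c ∨ ¬m) only ¬m is left, so m = False.
In (m ∨ r) only r is left, so r = True.
In (¬e ∨ ¬r) only ¬e is left, so e = False.
In (e ∨ ¬p ∨ ¬r) only ¬p is left, so p = False.
In (c ∨ k ∨ ¬r) only k is left, so k = True.
In (¬g ∨ m ∨ p) only ¬g is left, so g = False.
Set u = True.
All clauses satisfied.

r = True; k = True; g = False; m = False; u = True; e = False; c = False; p = False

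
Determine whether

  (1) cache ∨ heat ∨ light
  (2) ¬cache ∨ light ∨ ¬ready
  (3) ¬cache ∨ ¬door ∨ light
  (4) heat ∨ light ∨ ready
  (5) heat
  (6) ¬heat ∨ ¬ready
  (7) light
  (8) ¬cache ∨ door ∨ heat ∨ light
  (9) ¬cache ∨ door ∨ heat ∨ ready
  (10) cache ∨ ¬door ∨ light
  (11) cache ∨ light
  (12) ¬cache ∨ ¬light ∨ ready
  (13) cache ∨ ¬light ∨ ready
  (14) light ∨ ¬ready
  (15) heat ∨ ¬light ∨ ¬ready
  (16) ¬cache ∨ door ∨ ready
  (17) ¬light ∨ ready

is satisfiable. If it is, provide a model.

Case light = True:
  (heat) forces heat = True.
  (¬heat ∨ ¬ready) forces ready = False.
  Clause (¬light ∨ ready) is falsified — contradiction.
Case light = False:
  Clause (light) is falsified — contradiction.
Both cases fail, so the formula is unsatisfiable.

The formula is unsatisfiable.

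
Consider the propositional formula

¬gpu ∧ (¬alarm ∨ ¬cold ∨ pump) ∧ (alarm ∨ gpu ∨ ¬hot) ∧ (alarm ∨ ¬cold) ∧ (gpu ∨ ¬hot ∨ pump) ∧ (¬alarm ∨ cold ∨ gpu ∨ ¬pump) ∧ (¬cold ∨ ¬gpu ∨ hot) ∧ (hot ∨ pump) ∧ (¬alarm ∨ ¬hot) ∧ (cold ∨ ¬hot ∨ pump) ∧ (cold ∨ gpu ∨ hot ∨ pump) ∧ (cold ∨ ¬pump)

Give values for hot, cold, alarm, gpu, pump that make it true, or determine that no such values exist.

hot=F; cold=T; alarm=T; gpu=F; pump=T

Unit clause (¬gpu) forces gpu = False.
Set hot = False.
  then (hot ∨ pump) forces pump = True.
  then (cold ∨ ¬pump) forces cold = True.
  then (alarm ∨ ¬cold) forces alarm = True.
All clauses satisfied.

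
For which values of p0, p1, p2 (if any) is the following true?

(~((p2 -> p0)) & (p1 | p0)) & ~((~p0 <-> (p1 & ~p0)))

UNSATISFIABLE

Case p0 = True: the conjunct ~((p2 -> p0)) becomes ~((p2 -> True)) = False.
Case p0 = False: the formula simplifies to (~(~p2) & p1) & ~p1.
  p1 = True: the conjunct ~p1 is False.
  p1 = False: the conjunct p1 is False.
Both cases fail — unsatisfiable.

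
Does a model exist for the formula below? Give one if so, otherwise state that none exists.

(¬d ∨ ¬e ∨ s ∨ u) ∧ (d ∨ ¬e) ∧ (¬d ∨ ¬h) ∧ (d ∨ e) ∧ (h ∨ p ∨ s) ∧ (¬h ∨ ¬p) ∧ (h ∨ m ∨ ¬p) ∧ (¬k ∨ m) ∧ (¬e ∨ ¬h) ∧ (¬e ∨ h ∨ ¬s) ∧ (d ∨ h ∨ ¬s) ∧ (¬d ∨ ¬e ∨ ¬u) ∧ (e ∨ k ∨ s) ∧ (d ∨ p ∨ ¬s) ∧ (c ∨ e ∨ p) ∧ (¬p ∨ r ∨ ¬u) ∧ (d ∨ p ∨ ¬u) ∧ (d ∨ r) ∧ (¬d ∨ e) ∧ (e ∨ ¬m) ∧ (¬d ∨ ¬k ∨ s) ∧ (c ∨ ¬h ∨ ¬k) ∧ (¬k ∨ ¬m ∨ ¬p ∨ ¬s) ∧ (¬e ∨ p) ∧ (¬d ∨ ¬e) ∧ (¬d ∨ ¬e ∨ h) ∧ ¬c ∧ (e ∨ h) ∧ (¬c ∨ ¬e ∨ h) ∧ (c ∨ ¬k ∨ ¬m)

Case e = True:
  (d ∨ ¬e) forces d = True.
  Clause (¬d ∨ ¬e) is falsified — contradiction.
Case e = False:
  (d ∨ e) forces d = True.
  Clause (¬d ∨ e) is falsified — contradiction.
Both cases fail, so the formula is unsatisfiable.

Unsatisfiable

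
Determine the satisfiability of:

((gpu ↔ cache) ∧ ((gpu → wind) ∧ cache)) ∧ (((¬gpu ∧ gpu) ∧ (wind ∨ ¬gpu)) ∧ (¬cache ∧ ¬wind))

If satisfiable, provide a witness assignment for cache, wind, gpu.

Unsatisfiable

Case cache = True: the conjunct ¬cache is False.
Case cache = False: the conjunct cache is False.
Both cases fail — unsatisfiable.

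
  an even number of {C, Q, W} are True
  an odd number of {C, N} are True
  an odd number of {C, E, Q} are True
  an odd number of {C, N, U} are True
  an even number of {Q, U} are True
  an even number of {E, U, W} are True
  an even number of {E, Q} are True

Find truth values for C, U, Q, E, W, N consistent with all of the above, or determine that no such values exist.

No satisfying assignment exists.

Adding constraints 1, 2, 3, 4, 6 mod 2: every variable appears an even number of times on the left, so the left side is 0.
But the right sides sum to 1 (mod 2). 0 ≠ 1 — the system is inconsistent.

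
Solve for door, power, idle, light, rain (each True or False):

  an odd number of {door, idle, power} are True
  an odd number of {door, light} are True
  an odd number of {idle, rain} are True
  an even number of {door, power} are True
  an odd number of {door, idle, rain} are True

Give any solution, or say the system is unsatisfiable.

door=F, power=F, idle=T, light=T, rain=F

{door, idle, power}: 1 true → odd ✓
{door, light}: 1 true → odd ✓
{idle, rain}: 1 true → odd ✓
{door, power}: 0 true → even ✓
{door, idle, rain}: 1 true → odd ✓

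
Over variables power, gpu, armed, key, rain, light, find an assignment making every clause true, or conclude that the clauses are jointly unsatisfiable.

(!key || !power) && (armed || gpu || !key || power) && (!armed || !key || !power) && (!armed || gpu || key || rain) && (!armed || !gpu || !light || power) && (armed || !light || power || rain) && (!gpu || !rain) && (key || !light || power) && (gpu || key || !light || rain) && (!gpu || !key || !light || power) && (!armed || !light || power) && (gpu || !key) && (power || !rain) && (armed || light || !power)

power: True, gpu: False, armed: False, key: False, rain: True, light: True

Set power = True.
  then (!key || !power) forces key = False.
Set gpu = False.
Set armed = False.
  then (armed || light || !power) forces light = True.
  then (gpu || key || !light || rain) forces rain = True.
All clauses satisfied.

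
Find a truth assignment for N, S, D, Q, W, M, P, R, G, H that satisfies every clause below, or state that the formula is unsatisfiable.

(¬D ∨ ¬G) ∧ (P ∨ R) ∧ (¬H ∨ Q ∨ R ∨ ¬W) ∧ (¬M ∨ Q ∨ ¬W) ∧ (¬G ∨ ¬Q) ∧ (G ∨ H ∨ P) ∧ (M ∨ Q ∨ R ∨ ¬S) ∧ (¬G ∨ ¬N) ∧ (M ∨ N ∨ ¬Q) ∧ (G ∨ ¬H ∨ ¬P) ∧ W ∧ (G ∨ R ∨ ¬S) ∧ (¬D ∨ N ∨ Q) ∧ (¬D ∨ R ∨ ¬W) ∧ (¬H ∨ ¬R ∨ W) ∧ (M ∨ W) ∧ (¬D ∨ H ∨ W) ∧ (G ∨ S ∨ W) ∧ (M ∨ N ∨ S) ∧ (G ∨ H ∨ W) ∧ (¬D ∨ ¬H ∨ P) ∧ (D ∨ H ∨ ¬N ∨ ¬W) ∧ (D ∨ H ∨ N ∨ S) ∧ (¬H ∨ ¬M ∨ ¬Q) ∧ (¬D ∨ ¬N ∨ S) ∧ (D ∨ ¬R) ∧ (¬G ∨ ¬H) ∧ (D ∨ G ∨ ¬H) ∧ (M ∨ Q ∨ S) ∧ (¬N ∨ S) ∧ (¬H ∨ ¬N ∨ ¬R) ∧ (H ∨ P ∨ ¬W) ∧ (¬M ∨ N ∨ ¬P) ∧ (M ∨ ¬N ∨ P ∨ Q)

N=T, S=T, D=T, Q=T, W=T, M=F, P=T, R=T, G=F, H=F

Unit clause (W) forces W = True.
Set N = True.
  then (¬G ∨ ¬N) forces G = False.
  then (¬N ∨ S) forces S = True.
  then (G ∨ R ∨ ¬S) forces R = True.
  then (D ∨ ¬R) forces D = True.
  then (¬H ∨ ¬N ∨ ¬R) forces H = False.
  then (H ∨ P ∨ ¬W) forces P = True.
Set Q = True.
Set M = False.
All clauses satisfied.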